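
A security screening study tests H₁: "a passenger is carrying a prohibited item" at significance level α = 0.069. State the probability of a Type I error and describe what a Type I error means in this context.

P(Type I error) = α = 0.069. A Type I error is rejecting H₀ when H₀ is actually true (false positive) — here, concluding that a passenger is carrying a prohibited item when in fact this is not the case. Consequence: detaining an innocent passenger — delay and inconvenience.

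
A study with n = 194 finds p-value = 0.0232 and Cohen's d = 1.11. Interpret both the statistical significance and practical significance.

Statistically significant (p = 0.0232 < 0.05). Cohen's d = 1.11 indicates a large effect size. Both statistical and practical significance should be considered.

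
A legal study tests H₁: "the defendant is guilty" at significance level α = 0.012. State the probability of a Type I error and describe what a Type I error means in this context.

P(Type I error) = α = 0.012. A Type I error is rejecting H₀ when H₀ is actually true (false positive) — here, concluding that the defendant is guilty when in fact this is not the case. Consequence: convicting an innocent person.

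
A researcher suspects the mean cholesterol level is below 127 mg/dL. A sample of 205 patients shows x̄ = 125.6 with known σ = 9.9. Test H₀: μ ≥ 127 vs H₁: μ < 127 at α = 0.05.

z = -2.025. Critical value: -1.645. Reject H₀.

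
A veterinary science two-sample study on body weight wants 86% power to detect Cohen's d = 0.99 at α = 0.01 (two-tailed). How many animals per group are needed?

z_{α/2} = 2.576, z_β = Φ⁻¹(0.86) = 1.08. For large effect (d = 0.99): n per group = 2(z_{α/2} + z_β)²/d² = 2(2.576 + 1.08)²/0.99² = 27.3 → 28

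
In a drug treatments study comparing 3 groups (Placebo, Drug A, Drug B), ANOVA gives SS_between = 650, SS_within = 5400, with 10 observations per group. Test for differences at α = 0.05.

df_between = 2, df_within = 27. F = MS_between/MS_within = 325.0/200.0 = 1.625. F_crit ≈ 3.354. Fail to reject H₀.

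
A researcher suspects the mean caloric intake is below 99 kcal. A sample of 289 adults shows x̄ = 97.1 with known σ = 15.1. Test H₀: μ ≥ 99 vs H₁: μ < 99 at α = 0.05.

z = -2.139. Critical value: -1.645. Reject H₀.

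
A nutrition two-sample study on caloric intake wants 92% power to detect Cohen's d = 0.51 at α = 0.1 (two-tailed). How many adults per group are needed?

z_{α/2} = 1.645, z_β = Φ⁻¹(0.92) = 1.405. For medium effect (d = 0.51): n per group = 2(z_{α/2} + z_β)²/d² = 2(1.645 + 1.405)²/0.51² = 71.5 → 72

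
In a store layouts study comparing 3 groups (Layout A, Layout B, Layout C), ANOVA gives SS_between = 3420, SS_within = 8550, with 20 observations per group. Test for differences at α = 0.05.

df_between = 2, df_within = 57. F = MS_between/MS_within = 1710.0/150.0 = 11.4. F_crit ≈ 3.159. Reject H₀. At least one mean differs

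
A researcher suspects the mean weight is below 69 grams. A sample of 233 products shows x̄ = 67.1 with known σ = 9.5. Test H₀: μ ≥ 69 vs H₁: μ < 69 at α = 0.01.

z = -3.053. Critical value: -2.33. Reject H₀.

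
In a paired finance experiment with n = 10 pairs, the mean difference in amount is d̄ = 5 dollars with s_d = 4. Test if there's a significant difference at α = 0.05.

t = d̄/(s_d/√n) = 5/(4/√10) = 3.953. df = 9, critical t = ±2.262. Reject H₀.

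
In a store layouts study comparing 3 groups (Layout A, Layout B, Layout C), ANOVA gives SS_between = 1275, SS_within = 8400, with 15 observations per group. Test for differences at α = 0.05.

df_between = 2, df_within = 42. F = MS_between/MS_within = 637.5/200.0 = 3.188. F_crit ≈ 3.22. Fail to reject H₀.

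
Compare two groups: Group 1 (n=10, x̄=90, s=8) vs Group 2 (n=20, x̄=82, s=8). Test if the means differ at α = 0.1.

Pooled sp = 8.0. t = 2.582, df = 28. Critical t = ±1.701. Reject H₀.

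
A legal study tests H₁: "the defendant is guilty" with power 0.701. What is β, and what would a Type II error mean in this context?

β = 1 - power = 1 - 0.701 = 0.299. A Type II error is failing to reject H₀ when H₀ is false (false negative) — here, failing to conclude that the defendant is guilty when in fact it is true. Consequence: acquitting a guilty person.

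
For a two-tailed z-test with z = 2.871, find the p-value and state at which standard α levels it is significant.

p = 2·P(Z > |2.871|) = 2·(1 - Φ(2.871)) ≈ 0.0041. Significant at α = 0.1; Significant at α = 0.05; Significant at α = 0.01.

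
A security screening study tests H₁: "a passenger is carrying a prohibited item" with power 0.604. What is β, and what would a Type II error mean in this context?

β = 1 - power = 1 - 0.604 = 0.396. A Type II error is failing to reject H₀ when H₀ is false (false negative) — here, failing to conclude that a passenger is carrying a prohibited item when in fact it is true. Consequence: letting a prohibited item through — security breach.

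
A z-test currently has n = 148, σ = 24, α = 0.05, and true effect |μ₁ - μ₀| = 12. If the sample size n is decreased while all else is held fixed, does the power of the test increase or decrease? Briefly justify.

Power decreases: a smaller n inflates the standard error σ/√n, pulling the sampling distribution under H₁ back toward the critical value.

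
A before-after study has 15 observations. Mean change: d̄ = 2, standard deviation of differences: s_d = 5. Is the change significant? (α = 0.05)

t = d̄/(s_d/√n) = 2/(5/√15) = 1.549. df = 14, critical t = ±2.145. Fail to reject H₀.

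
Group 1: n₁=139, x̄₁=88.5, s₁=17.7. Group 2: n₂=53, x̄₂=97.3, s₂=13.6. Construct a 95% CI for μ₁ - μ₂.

Difference = -8.8. SE = √(17.7²/139 + 13.6²/53) = 2.397. CI = (-13.5, -4.1)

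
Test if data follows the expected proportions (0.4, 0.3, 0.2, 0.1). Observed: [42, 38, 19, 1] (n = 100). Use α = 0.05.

Expected: [40.0, 30.0, 20.0, 10.0]. χ² = 10.383. df = 3, critical = 7.815. Reject H₀.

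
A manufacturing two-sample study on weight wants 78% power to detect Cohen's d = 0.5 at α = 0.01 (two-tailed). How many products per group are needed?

z_{α/2} = 2.576, z_β = Φ⁻¹(0.78) = 0.772. For medium effect (d = 0.5): n per group = 2(z_{α/2} + z_β)²/d² = 2(2.576 + 0.772)²/0.5² = 89.7 → 90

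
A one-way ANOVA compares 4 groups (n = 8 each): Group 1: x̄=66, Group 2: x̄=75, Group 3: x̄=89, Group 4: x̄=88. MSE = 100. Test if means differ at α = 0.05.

Grand mean = 79.5. SS_between = 2920.0, MS_between = 973.33. F = 9.733, F_crit ≈ 2.947. Reject H₀.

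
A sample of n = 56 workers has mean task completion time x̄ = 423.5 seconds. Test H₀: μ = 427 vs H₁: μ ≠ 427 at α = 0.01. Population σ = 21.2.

z = (x̄ - μ₀)/(σ/√n) = (423.5 - 427)/(21.2/√56) = -1.235. Critical value: ±2.576. Since |-1.235| ≤ 2.576, Fail to reject H₀.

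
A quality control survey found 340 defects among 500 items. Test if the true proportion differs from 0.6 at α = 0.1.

p̂ = 0.68, p₀ = 0.6. z = (p̂ - p₀)/√(p₀(1-p₀)/n) = 3.651. Critical: ±1.645. Reject H₀.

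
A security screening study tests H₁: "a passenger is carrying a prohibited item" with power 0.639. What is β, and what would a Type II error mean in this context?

β = 1 - power = 1 - 0.639 = 0.361. A Type II error is failing to reject H₀ when H₀ is false (false negative) — here, failing to conclude that a passenger is carrying a prohibited item when in fact it is true. Consequence: letting a prohibited item through — security breach.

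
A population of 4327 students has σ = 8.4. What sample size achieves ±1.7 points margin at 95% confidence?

Without FPC: n₀ = (1.96×8.4/1.7)² = 93.794. With FPC: n = n₀N/(n₀+N-1) = 91.8 → n = 92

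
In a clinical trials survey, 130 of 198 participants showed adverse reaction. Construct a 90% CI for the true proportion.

p̂ = 0.657. CI = p̂ ± z*√(p̂(1-p̂)/n) = (0.601, 0.712)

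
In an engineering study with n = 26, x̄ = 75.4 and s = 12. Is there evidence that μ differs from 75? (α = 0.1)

t = (x̄ - μ₀)/(s/√n) = (75.4 - 75)/(12/√26) = 0.17. df = 25, critical t = ±1.708. Fail to reject H₀.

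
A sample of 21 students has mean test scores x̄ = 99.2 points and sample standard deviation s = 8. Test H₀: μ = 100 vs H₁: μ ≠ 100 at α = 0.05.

t = (x̄ - μ₀)/(s/√n) = (99.2 - 100)/(8/√21) = -0.458. df = 20, critical t = ±2.086. Fail to reject H₀.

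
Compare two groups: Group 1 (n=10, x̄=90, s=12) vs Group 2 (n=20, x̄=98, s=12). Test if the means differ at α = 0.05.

Pooled sp = 12.0. t = -1.721, df = 28. Critical t = ±2.048. Fail to reject H₀.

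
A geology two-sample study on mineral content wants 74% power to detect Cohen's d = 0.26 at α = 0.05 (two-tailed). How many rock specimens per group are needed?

z_{α/2} = 1.96, z_β = Φ⁻¹(0.74) = 0.643. For small effect (d = 0.26): n per group = 2(z_{α/2} + z_β)²/d² = 2(1.96 + 0.643)²/0.26² = 200.5 → 201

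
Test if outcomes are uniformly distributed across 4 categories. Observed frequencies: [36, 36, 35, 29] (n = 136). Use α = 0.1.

Expected = 34 each. χ² = Σ(O-E)²/E = 1.0. df = 3, critical value = 6.251. Fail to reject H₀.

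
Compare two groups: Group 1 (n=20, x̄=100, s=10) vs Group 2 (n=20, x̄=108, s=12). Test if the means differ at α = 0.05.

Pooled sp = 11.05. t = -2.29, df = 38. Critical t = ±2.024. Reject H₀.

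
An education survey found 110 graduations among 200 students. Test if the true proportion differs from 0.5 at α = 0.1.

p̂ = 0.55, p₀ = 0.5. z = (p̂ - p₀)/√(p₀(1-p₀)/n) = 1.414. Critical: ±1.645. Fail to reject H₀.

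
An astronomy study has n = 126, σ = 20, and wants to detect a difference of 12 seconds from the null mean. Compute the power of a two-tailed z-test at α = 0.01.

SE = σ/√n = 20/√126 = 1.782. Non-centrality λ = d/SE = 12/1.782 = 6.735. Power ≈ Φ(λ - z_{α/2}) = Φ(6.735 - 2.576) = Φ(4.159) = 1.0.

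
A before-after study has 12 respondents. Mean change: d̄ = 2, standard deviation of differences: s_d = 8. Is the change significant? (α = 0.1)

t = d̄/(s_d/√n) = 2/(8/√12) = 0.866. df = 11, critical t = ±1.796. Fail to reject H₀.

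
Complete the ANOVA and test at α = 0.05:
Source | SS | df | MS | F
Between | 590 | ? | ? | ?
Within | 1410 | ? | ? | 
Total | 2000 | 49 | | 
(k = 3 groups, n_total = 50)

df_between = 2, df_within = 47. MS_between = 295.0, MS_within = 30.0. F = 9.833, F_crit ≈ 3.195. Reject H₀.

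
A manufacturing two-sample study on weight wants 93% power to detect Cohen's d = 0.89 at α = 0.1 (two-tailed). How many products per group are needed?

z_{α/2} = 1.645, z_β = Φ⁻¹(0.93) = 1.476. For large effect (d = 0.89): n per group = 2(z_{α/2} + z_β)²/d² = 2(1.645 + 1.476)²/0.89² = 24.6 → 25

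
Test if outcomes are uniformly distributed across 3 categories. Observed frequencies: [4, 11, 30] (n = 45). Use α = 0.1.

Expected = 15 each. χ² = Σ(O-E)²/E = 24.133. df = 2, critical value = 4.605. Reject H₀.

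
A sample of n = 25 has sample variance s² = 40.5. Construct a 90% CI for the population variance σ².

df = 24. χ²_{0.05} = 36.415, χ²_{0.95} = 13.848. CI for σ² = ((n-1)s²/χ²_{α/2}, (n-1)s²/χ²_{1-α/2}) = (24·40.5/36.415, 24·40.5/13.848) = (26.69, 70.19)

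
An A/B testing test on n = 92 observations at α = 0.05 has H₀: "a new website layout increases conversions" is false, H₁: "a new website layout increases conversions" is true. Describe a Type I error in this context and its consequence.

Type I error: rejecting H₀ when it is true — concluding that a new website layout increases conversions when in fact it is not. Consequence: rolling out a layout that doesn't actually help — wasted engineering effort.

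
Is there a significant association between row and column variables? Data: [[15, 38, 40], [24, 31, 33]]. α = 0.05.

χ² = 3.323. df = 2, critical = 5.991. Fail to reject H₀. No evidence of dependence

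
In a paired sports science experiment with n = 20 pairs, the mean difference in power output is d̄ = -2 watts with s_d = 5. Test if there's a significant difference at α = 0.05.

t = d̄/(s_d/√n) = -2/(5/√20) = -1.789. df = 19, critical t = ±2.093. Fail to reject H₀.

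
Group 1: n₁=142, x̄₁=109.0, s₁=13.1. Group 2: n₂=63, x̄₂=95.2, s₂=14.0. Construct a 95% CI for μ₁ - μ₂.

Difference = 13.8. SE = √(13.1²/142 + 14.0²/63) = 2.078. CI = (9.73, 17.87)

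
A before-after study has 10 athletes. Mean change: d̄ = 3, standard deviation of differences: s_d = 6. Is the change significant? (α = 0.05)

t = d̄/(s_d/√n) = 3/(6/√10) = 1.581. df = 9, critical t = ±2.262. Fail to reject H₀.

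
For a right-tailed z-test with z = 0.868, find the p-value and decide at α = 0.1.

p = P(Z > 0.868) = 1 - Φ(0.868) ≈ 0.1927. Since p ≥ 0.1, fail to reject H₀ (not significant) at α = 0.1.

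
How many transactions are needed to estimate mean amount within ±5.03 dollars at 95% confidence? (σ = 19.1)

n = (z*σ/E)² = (1.96×19.1/5.03)² = 55.4 → n = 56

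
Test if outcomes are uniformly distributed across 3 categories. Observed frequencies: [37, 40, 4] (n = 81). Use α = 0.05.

Expected = 27 each. χ² = Σ(O-E)²/E = 29.556. df = 2, critical value = 5.991. Reject H₀.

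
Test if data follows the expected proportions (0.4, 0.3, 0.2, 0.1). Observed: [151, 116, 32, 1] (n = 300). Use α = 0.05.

Expected: [120.0, 90.0, 60.0, 30.0]. χ² = 56.619. df = 3, critical = 7.815. Reject H₀.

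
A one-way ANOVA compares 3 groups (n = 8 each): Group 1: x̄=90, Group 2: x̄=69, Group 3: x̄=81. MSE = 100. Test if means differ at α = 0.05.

Grand mean = 80.0. SS_between = 1776.0, MS_between = 888.0. F = 8.88, F_crit ≈ 3.467. Reject H₀.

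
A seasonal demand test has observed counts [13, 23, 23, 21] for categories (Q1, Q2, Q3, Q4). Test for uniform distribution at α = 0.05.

Expected = 20 each. χ² = Σ(O-E)²/E = 3.4. df = 3, critical value = 7.815. Fail to reject H₀.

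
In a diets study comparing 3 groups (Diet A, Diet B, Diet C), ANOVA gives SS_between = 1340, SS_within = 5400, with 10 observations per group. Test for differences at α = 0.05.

df_between = 2, df_within = 27. F = MS_between/MS_within = 670.0/200.0 = 3.35. F_crit ≈ 3.354. Fail to reject H₀.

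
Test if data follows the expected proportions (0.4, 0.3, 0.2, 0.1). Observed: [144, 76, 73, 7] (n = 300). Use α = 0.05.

Expected: [120.0, 90.0, 60.0, 30.0]. χ² = 27.428. df = 3, critical = 7.815. Reject H₀.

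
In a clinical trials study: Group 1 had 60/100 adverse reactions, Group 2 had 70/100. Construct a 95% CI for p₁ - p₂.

p̂₁ = 0.6, p̂₂ = 0.7. Difference = -0.1. CI = (-0.231, 0.031)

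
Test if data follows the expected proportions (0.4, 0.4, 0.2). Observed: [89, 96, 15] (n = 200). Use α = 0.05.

Expected: [80.0, 80.0, 40.0]. χ² = 19.837. df = 2, critical = 5.991. Reject H₀.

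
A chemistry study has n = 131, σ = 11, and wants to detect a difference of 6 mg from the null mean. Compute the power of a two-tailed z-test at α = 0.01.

SE = σ/√n = 11/√131 = 0.961. Non-centrality λ = d/SE = 6/0.961 = 6.243. Power ≈ Φ(λ - z_{α/2}) = Φ(6.243 - 2.576) = Φ(3.667) = 1.0.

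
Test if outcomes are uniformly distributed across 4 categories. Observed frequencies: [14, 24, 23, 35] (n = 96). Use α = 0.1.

Expected = 24 each. χ² = Σ(O-E)²/E = 9.25. df = 3, critical value = 6.251. Reject H₀.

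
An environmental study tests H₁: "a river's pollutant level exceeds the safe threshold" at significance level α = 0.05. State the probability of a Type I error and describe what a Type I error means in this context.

P(Type I error) = α = 0.05. A Type I error is rejecting H₀ when H₀ is actually true (false positive) — here, concluding that a river's pollutant level exceeds the safe threshold when in fact this is not the case. Consequence: shutting down a compliant factory unnecessarily.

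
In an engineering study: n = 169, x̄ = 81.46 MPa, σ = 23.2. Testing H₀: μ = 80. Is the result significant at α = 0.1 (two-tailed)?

z = (81.46 - 80)/(23.2/√169) = 0.818. Since |z| ≤ 1.645, not significant at α = 0.1.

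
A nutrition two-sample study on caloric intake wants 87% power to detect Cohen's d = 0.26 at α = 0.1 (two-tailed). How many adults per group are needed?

z_{α/2} = 1.645, z_β = Φ⁻¹(0.87) = 1.126. For small effect (d = 0.26): n per group = 2(z_{α/2} + z_β)²/d² = 2(1.645 + 1.126)²/0.26² = 227.2 → 228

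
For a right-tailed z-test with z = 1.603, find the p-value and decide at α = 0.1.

p = P(Z > 1.603) = 1 - Φ(1.603) ≈ 0.0545. Since p < 0.1, reject H₀ (significant) at α = 0.1.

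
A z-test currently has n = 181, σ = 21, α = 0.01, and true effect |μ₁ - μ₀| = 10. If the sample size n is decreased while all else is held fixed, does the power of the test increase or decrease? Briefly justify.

Power decreases: a smaller n inflates the standard error σ/√n, pulling the sampling distribution under H₁ back toward the critical value.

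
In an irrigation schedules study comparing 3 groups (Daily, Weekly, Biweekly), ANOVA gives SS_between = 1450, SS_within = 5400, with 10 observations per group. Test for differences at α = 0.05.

df_between = 2, df_within = 27. F = MS_between/MS_within = 725.0/200.0 = 3.625. F_crit ≈ 3.354. Reject H₀. At least one mean differs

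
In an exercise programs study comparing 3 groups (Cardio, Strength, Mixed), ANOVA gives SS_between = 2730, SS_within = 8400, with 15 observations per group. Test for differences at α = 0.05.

df_between = 2, df_within = 42. F = MS_between/MS_within = 1365.0/200.0 = 6.825. F_crit ≈ 3.22. Reject H₀. At least one mean differs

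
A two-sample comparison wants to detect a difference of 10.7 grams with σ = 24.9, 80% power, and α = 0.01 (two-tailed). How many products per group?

n per group = 2(z_α/2 + z_β)²σ²/d² = 2×(2.576 + 0.84)²×24.9²/10.7² = 126.4 → n = 127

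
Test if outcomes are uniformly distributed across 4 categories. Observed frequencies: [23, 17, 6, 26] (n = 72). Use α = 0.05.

Expected = 18 each. χ² = Σ(O-E)²/E = 13.0. df = 3, critical value = 7.815. Reject H₀.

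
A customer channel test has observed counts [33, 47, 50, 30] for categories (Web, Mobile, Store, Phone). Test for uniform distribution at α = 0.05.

Expected = 40 each. χ² = Σ(O-E)²/E = 7.45. df = 3, critical value = 7.815. Fail to reject H₀.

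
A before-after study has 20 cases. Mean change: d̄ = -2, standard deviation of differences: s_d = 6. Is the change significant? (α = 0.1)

t = d̄/(s_d/√n) = -2/(6/√20) = -1.491. df = 19, critical t = ±1.729. Fail to reject H₀.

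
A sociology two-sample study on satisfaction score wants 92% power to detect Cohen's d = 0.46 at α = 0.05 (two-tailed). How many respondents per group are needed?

z_{α/2} = 1.96, z_β = Φ⁻¹(0.92) = 1.405. For small effect (d = 0.46): n per group = 2(z_{α/2} + z_β)²/d² = 2(1.96 + 1.405)²/0.46² = 107.02 → 108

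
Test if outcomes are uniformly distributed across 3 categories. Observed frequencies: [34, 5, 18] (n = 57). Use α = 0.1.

Expected = 19 each. χ² = Σ(O-E)²/E = 22.211. df = 2, critical value = 4.605. Reject H₀.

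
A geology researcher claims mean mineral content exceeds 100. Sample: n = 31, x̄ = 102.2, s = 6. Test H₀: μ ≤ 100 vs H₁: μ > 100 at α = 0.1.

t = (102.2 - 100)/(6/√31) = 2.042, df = 30. Critical t = 1.31. Reject H₀.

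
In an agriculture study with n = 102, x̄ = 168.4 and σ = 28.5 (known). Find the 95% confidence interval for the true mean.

CI = x̄ ± z*(σ/√n) = 168.4 ± 1.96(28.5/√102) = 168.4 ± 5.53 = (162.87, 173.93)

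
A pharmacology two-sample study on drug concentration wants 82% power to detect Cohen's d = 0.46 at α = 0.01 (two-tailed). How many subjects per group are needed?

z_{α/2} = 2.576, z_β = Φ⁻¹(0.82) = 0.915. For small effect (d = 0.46): n per group = 2(z_{α/2} + z_β)²/d² = 2(2.576 + 0.915)²/0.46² = 115.2 → 116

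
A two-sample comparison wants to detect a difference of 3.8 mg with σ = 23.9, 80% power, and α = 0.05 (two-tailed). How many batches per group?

n per group = 2(z_α/2 + z_β)²σ²/d² = 2×(1.96 + 0.84)²×23.9²/3.8² = 620.3 → n = 621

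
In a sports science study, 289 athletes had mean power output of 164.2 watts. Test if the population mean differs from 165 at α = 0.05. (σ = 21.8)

z = (x̄ - μ₀)/(σ/√n) = (164.2 - 165)/(21.8/√289) = -0.624. Critical value: ±1.96. Since |-0.624| ≤ 1.96, Fail to reject H₀.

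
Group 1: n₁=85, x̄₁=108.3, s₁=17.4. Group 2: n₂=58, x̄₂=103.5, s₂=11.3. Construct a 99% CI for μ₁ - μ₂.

Difference = 4.8. SE = √(17.4²/85 + 11.3²/58) = 2.401. CI = (-1.38, 10.98)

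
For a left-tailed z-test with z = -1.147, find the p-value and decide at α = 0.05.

p = P(Z < -1.147) = Φ(-1.147) ≈ 0.1257. Since p ≥ 0.05, fail to reject H₀ (not significant) at α = 0.05.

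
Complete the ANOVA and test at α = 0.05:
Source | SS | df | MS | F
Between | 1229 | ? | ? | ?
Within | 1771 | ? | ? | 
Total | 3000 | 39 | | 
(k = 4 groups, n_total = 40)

df_between = 3, df_within = 36. MS_between = 409.67, MS_within = 49.19. F = 8.327, F_crit ≈ 2.866. Reject H₀.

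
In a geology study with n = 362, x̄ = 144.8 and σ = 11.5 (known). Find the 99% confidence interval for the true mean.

CI = x̄ ± z*(σ/√n) = 144.8 ± 2.576(11.5/√362) = 144.8 ± 1.56 = (143.24, 146.36)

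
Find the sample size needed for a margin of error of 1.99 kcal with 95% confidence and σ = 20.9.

n = (z*σ/E)² = (1.96×20.9/1.99)² = 423.7 → n = 424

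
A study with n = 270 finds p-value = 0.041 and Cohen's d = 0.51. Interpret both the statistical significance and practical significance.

Statistically significant (p = 0.041 < 0.05). Cohen's d = 0.51 indicates a medium effect size. Both statistical and practical significance should be considered.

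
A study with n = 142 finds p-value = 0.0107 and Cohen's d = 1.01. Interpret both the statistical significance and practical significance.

Statistically significant (p = 0.0107 < 0.05). Cohen's d = 1.01 indicates a large effect size. Both statistical and practical significance should be considered.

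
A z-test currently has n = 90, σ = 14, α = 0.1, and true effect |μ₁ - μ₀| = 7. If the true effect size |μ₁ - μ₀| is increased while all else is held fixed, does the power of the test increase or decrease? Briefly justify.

Power increases: a larger true effect increases the non-centrality λ = |μ₁ - μ₀|/(σ/√n).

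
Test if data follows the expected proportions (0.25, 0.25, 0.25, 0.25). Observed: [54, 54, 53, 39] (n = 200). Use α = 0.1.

Expected: [50.0, 50.0, 50.0, 50.0]. χ² = 3.24. df = 3, critical = 6.251. Fail to reject H₀.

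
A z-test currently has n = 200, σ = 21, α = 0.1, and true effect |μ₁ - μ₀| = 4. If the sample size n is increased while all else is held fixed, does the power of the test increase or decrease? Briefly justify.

Power increases: a larger n shrinks the standard error σ/√n, moving the sampling distribution under H₁ further from the critical value.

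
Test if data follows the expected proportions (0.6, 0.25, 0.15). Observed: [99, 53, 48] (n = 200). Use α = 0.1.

Expected: [120.0, 50.0, 30.0]. χ² = 14.655. df = 2, critical = 4.605. Reject H₀.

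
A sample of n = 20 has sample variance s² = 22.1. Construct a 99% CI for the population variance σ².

df = 19. χ²_{0.005} = 38.582, χ²_{0.995} = 6.844. CI for σ² = ((n-1)s²/χ²_{α/2}, (n-1)s²/χ²_{1-α/2}) = (19·22.1/38.582, 19·22.1/6.844) = (10.88, 61.35)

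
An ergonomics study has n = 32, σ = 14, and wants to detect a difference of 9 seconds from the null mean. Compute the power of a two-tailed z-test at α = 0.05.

SE = σ/√n = 14/√32 = 2.475. Non-centrality λ = d/SE = 9/2.475 = 3.637. Power ≈ Φ(λ - z_{α/2}) = Φ(3.637 - 1.96) = Φ(1.677) = 0.953.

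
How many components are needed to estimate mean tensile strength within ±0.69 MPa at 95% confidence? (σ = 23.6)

n = (z*σ/E)² = (1.96×23.6/0.69)² = 4494.1 → n = 4495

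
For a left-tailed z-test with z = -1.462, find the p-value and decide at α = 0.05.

p = P(Z < -1.462) = Φ(-1.462) ≈ 0.0719. Since p ≥ 0.05, fail to reject H₀ (not significant) at α = 0.05.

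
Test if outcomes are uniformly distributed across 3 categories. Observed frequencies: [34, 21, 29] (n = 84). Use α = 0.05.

Expected = 28 each. χ² = Σ(O-E)²/E = 3.071. df = 2, critical value = 5.991. Fail to reject H₀.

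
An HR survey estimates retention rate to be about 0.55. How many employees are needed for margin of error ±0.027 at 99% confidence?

n = z²p(1-p)/E² = 2.576²×0.55×0.45/0.027² = 2252.9 → n = 2253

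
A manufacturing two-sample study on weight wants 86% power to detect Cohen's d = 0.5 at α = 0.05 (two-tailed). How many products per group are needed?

z_{α/2} = 1.96, z_β = Φ⁻¹(0.86) = 1.08. For medium effect (d = 0.5): n per group = 2(z_{α/2} + z_β)²/d² = 2(1.96 + 1.08)²/0.5² = 73.9 → 74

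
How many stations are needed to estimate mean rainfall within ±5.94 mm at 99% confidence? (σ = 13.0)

n = (z*σ/E)² = (2.576×13.0/5.94)² = 31.8 → n = 32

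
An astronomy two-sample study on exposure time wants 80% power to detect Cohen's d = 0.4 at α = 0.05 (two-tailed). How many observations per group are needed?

z_{α/2} = 1.96, z_β = Φ⁻¹(0.8) = 0.842. For small effect (d = 0.4): n per group = 2(z_{α/2} + z_β)²/d² = 2(1.96 + 0.842)²/0.4² = 98.1 → 99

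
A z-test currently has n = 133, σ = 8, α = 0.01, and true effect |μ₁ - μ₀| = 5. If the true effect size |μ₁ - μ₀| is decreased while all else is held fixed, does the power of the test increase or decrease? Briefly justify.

Power decreases: a smaller true effect decreases the non-centrality λ = |μ₁ - μ₀|/(σ/√n).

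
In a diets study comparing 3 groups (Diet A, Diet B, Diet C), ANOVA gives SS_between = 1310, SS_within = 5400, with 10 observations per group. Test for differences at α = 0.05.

df_between = 2, df_within = 27. F = MS_between/MS_within = 655.0/200.0 = 3.275. F_crit ≈ 3.354. Fail to reject H₀.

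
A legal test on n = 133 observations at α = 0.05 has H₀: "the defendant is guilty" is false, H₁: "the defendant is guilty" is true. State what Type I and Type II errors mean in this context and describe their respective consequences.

Type I (false positive): concluding that the defendant is guilty when it is not — convicting an innocent person. Type II (false negative): failing to conclude that the defendant is guilty when it is — acquitting a guilty person. Which is costlier depends on domain priorities and is a judgement call rather than a statistical fact.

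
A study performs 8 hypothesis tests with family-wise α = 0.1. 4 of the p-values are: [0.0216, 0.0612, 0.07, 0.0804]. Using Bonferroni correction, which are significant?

Bonferroni α = 0.1/8 = 0.0125. None of the given p-values are significant.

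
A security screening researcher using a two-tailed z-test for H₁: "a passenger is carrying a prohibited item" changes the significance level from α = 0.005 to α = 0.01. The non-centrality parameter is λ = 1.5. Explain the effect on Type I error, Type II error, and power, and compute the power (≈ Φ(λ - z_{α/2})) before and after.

Increasing α from 0.005 to 0.01:
• Type I error rate increases (α is the Type I rate by definition).
• Critical value moves from z_{α/2} = 2.807 to 2.576, so power = Φ(λ - z_{α/2}) goes from Φ(1.5 - 2.807) = 0.096 to Φ(1.5 - 2.576) = 0.141.
• Type II error rate β = 1 - power therefore decreases (0.904 → 0.859).
Appropriate when false negatives are costly — here, letting a prohibited item through — security breach.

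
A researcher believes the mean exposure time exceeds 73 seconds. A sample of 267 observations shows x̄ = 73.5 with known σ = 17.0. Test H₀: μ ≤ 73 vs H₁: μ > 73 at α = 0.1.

z = 0.481. Critical value: 1.28. Fail to reject H₀.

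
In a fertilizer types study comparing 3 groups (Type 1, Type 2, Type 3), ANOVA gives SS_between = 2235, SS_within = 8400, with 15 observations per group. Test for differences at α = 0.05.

df_between = 2, df_within = 42. F = MS_between/MS_within = 1117.5/200.0 = 5.588. F_crit ≈ 3.22. Reject H₀. At least one mean differs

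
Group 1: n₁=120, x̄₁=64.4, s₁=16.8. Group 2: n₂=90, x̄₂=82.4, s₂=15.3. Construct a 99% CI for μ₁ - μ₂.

Difference = -18.0. SE = √(16.8²/120 + 15.3²/90) = 2.226. CI = (-23.73, -12.27)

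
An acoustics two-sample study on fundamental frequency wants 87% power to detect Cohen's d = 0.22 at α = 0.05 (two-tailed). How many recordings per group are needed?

z_{α/2} = 1.96, z_β = Φ⁻¹(0.87) = 1.126. For small effect (d = 0.22): n per group = 2(z_{α/2} + z_β)²/d² = 2(1.96 + 1.126)²/0.22² = 393.5 → 394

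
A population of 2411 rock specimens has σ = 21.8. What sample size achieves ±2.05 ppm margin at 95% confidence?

Without FPC: n₀ = (1.96×21.8/2.05)² = 434.428. With FPC: n = n₀N/(n₀+N-1) = 368.2 → n = 369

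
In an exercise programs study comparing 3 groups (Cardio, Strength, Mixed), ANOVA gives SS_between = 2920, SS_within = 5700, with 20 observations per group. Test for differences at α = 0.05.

df_between = 2, df_within = 57. F = MS_between/MS_within = 1460.0/100.0 = 14.6. F_crit ≈ 3.159. Reject H₀. At least one mean differs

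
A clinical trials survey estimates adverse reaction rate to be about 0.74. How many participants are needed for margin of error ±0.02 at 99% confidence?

n = z²p(1-p)/E² = 2.576²×0.74×0.26/0.02² = 3191.8 → n = 3192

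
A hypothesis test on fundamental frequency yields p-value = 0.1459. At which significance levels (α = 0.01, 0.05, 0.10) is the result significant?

p = 0.1459. Not significant at any of the given levels.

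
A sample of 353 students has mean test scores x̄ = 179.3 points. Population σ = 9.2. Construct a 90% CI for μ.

CI = x̄ ± z*(σ/√n) = 179.3 ± 1.645(9.2/√353) = 179.3 ± 0.81 = (178.49, 180.11)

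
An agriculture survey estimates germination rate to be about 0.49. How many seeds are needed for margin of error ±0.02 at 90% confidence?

n = z²p(1-p)/E² = 1.645²×0.49×0.51/0.02² = 1690.6 → n = 1691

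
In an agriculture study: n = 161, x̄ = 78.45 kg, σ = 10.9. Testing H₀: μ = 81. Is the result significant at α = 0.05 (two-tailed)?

z = (78.45 - 81)/(10.9/√161) = -2.968. Since |z| > 1.96, significant at α = 0.05.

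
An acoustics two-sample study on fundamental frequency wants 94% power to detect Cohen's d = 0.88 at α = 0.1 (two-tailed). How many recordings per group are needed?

z_{α/2} = 1.645, z_β = Φ⁻¹(0.94) = 1.555. For large effect (d = 0.88): n per group = 2(z_{α/2} + z_β)²/d² = 2(1.645 + 1.555)²/0.88² = 26.4 → 27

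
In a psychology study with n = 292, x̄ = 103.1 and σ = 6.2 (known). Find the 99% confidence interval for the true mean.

CI = x̄ ± z*(σ/√n) = 103.1 ± 2.576(6.2/√292) = 103.1 ± 0.93 = (102.17, 104.03)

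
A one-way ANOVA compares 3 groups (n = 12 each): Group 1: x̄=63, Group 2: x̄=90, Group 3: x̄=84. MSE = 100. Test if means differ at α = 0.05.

Grand mean = 79.0. SS_between = 4824.0, MS_between = 2412.0. F = 24.12, F_crit ≈ 3.285. Reject H₀.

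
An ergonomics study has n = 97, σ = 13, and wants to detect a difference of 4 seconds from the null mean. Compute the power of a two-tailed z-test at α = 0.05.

SE = σ/√n = 13/√97 = 1.32. Non-centrality λ = d/SE = 4/1.32 = 3.03. Power ≈ Φ(λ - z_{α/2}) = Φ(3.03 - 1.96) = Φ(1.07) = 0.858.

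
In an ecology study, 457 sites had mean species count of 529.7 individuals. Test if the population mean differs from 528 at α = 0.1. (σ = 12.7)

z = (x̄ - μ₀)/(σ/√n) = (529.7 - 528)/(12.7/√457) = 2.862. Critical value: ±1.645. Since |2.862| > 1.645, Reject H₀.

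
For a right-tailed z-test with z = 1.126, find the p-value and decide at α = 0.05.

p = P(Z > 1.126) = 1 - Φ(1.126) ≈ 0.1301. Since p ≥ 0.05, fail to reject H₀ (not significant) at α = 0.05.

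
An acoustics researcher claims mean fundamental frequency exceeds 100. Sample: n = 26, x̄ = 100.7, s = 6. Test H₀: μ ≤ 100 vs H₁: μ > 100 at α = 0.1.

t = (100.7 - 100)/(6/√26) = 0.595, df = 25. Critical t = 1.316. Fail to reject H₀.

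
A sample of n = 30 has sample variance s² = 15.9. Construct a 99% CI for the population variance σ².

df = 29. χ²_{0.005} = 52.336, χ²_{0.995} = 13.121. CI for σ² = ((n-1)s²/χ²_{α/2}, (n-1)s²/χ²_{1-α/2}) = (29·15.9/52.336, 29·15.9/13.121) = (8.81, 35.14)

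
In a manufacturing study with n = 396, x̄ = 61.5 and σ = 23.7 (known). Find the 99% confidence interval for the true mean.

CI = x̄ ± z*(σ/√n) = 61.5 ± 2.576(23.7/√396) = 61.5 ± 3.07 = (58.43, 64.57)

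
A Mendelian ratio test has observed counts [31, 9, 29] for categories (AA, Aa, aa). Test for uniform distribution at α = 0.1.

Expected = 23 each. χ² = Σ(O-E)²/E = 12.87. df = 2, critical value = 4.605. Reject H₀.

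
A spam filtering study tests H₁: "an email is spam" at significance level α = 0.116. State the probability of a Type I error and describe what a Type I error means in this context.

P(Type I error) = α = 0.116. A Type I error is rejecting H₀ when H₀ is actually true (false positive) — here, concluding that an email is spam when in fact this is not the case. Consequence: a legitimate email is sent to the spam folder and the user misses it.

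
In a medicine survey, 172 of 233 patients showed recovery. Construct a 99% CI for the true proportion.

p̂ = 0.738. CI = p̂ ± z*√(p̂(1-p̂)/n) = (0.664, 0.812)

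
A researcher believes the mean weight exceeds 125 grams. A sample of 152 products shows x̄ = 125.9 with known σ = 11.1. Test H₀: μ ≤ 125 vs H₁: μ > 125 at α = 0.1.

z = 1.0. Critical value: 1.28. Fail to reject H₀.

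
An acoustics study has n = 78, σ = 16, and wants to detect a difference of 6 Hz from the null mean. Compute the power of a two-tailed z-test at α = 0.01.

SE = σ/√n = 16/√78 = 1.812. Non-centrality λ = d/SE = 6/1.812 = 3.312. Power ≈ Φ(λ - z_{α/2}) = Φ(3.312 - 2.576) = Φ(0.736) = 0.769.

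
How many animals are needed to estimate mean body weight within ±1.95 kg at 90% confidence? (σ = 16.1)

n = (z*σ/E)² = (1.645×16.1/1.95)² = 184.5 → n = 185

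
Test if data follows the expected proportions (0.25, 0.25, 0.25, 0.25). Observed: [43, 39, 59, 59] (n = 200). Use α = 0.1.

Expected: [50.0, 50.0, 50.0, 50.0]. χ² = 6.64. df = 3, critical = 6.251. Reject H₀.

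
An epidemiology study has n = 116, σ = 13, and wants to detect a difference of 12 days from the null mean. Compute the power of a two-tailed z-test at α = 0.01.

SE = σ/√n = 13/√116 = 1.207. Non-centrality λ = d/SE = 12/1.207 = 9.942. Power ≈ Φ(λ - z_{α/2}) = Φ(9.942 - 2.576) = Φ(7.366) = 1.0.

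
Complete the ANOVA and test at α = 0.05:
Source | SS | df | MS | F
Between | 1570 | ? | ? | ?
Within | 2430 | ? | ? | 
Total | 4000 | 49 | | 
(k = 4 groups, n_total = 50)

df_between = 3, df_within = 46. MS_between = 523.33, MS_within = 52.83. F = 9.907, F_crit ≈ 2.807. Reject H₀.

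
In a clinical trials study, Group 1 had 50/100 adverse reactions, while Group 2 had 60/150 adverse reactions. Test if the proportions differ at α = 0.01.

p̂₁ = 0.5, p̂₂ = 0.4, pooled p̂ = 0.44. z = 1.56. Critical: ±2.576. Fail to reject H₀.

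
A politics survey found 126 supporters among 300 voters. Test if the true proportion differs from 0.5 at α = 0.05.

p̂ = 0.42, p₀ = 0.5. z = (p̂ - p₀)/√(p₀(1-p₀)/n) = -2.771. Critical: ±1.96. Reject H₀.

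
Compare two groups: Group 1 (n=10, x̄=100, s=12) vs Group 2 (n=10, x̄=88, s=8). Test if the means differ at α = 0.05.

Pooled sp = 10.2. t = 2.631, df = 18. Critical t = ±2.101. Reject H₀.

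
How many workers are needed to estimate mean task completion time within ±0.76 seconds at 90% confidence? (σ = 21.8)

n = (z*σ/E)² = (1.645×21.8/0.76)² = 2226.5 → n = 2227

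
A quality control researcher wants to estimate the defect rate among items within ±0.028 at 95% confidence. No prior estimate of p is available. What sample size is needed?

Conservative approach: use p = 0.5 (maximizes p(1-p) = 0.25). n = z²(0.25)/E² = 1.96²×0.25/0.028² = 1225.0 → n = 1225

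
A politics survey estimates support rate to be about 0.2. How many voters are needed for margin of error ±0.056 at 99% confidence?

n = z²p(1-p)/E² = 2.576²×0.2×0.8/0.056² = 338.6 → n = 339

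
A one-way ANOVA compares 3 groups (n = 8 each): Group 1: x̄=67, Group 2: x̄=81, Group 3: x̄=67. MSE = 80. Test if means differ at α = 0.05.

Grand mean = 71.67. SS_between = 1045.33, MS_between = 522.67. F = 6.533, F_crit ≈ 3.467. Reject H₀.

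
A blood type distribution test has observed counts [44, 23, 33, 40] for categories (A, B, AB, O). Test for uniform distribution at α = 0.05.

Expected = 35 each. χ² = Σ(O-E)²/E = 7.257. df = 3, critical value = 7.815. Fail to reject H₀.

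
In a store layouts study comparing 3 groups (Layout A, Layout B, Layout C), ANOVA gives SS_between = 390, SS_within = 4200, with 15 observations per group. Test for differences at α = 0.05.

df_between = 2, df_within = 42. F = MS_between/MS_within = 195.0/100.0 = 1.95. F_crit ≈ 3.22. Fail to reject H₀.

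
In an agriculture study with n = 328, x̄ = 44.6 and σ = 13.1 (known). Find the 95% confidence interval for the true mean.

CI = x̄ ± z*(σ/√n) = 44.6 ± 1.96(13.1/√328) = 44.6 ± 1.42 = (43.18, 46.02)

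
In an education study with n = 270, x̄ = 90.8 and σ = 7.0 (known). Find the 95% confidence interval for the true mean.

CI = x̄ ± z*(σ/√n) = 90.8 ± 1.96(7.0/√270) = 90.8 ± 0.83 = (89.97, 91.63)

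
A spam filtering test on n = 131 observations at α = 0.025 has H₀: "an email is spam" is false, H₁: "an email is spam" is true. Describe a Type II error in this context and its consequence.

Type II error: failing to reject H₀ when it is false — concluding that an email is spam is not supported when in fact it is. Consequence: a spam email lands in the inbox.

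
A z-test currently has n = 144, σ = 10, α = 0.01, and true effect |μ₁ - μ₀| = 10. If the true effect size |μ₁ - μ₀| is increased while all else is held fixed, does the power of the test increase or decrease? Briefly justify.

Power increases: a larger true effect increases the non-centrality λ = |μ₁ - μ₀|/(σ/√n).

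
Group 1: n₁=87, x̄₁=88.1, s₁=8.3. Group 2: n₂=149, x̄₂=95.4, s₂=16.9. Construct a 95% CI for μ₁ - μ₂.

Difference = -7.3. SE = √(8.3²/87 + 16.9²/149) = 1.646. CI = (-10.53, -4.07)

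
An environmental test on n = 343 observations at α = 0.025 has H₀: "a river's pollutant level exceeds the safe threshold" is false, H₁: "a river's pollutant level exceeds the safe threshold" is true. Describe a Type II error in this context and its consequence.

Type II error: failing to reject H₀ when it is false — concluding that a river's pollutant level exceeds the safe threshold is not supported when in fact it is. Consequence: allowing unsafe pollution to continue.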